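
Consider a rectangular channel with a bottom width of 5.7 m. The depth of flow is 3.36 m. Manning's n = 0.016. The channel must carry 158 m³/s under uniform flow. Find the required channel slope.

Flow area A = b·y = 5.7 × 3.36 = 19.15 m². Wetted perimeter P = b + 2y = 5.7 + 2×3.36 = 12.42 m.
Hydraulic radius R = A/P = 19.15/12.42 = 1.542 m.
From Manning's equation, S = [nQ / (1 A R^(2/3))]² = [0.016 × 158 / (1 × 19.15 × 1.542^(2/3))]² = 0.00978.

S = 0.00978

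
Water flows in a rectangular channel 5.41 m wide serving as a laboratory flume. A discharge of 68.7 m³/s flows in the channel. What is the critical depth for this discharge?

y_c = 2.54 m

For a rectangular channel, critical depth y_c = (q²/g)^(1/3) where q = Q/b = 68.7/5.41 = 12.7 m²/s.
So y_c = (12.7²/9.81)^(1/3) = 2.54 m.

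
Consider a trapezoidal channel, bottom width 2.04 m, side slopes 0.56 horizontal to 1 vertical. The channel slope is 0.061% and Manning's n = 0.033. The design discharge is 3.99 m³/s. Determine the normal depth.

Manning's equation rearranged: A R^(2/3) = nQ / (1·√S) = 0.033 × 3.99 / (√0.00061) = 5.331.
At y = 1.55 m: A R^(2/3) = 3.903 — too small.
At y = 1.85 m: A R^(2/3) = 5.328 — ≈ 5.331.

y_n = 1.85 m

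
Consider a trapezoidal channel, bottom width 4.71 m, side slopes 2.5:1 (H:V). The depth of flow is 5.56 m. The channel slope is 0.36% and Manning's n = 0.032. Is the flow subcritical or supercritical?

subcritical

With bottom width b = 4.71 m and side slope z = 2.5: A = (b + zy)y = (4.71 + 2.5×5.56)×5.56 = 103.5 m²; P = b + 2y√(1+z²) = 4.71 + 2×5.56×2.693 = 34.65 m.
Hydraulic radius R = A/P = 103.5/34.65 = 2.986 m.
V = (1/n) R^(2/3) √S = (1/0.032) × 2.986^(2/3) × √0.0036 = 3.888 m/s. Hydraulic depth D_h = A/T = 103.5/32.51 = 3.183 m.
Froude number Fr = V/√(g·D_h) = 3.888/√(9.81×3.183) = 0.696, which is less than 1, so the flow is subcritical.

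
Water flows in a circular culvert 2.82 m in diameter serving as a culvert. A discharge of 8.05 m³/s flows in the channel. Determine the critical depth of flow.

y_c = 1.24 m

At critical depth, Q² T / (g A³) = 1, i.e. A³/T = Q²/g = 8.05²/9.81 = 6.606.
At y = 0.945 m: A³/T = 2.324 — too small.
At y = 1.36 m: A³/T = 9.408 — too large.
At y = 1.24 m: A³/T = 6.608 — close enough.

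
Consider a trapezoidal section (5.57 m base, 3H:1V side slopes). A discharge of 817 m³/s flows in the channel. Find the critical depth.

y_c = 6 m

At critical depth, Q² T / (g A³) = 1, i.e. A³/T = Q²/g = 817²/9.81 = 68040.
At y = 7.09 m: A³/T = 143200 — over.
At y = 6 m: A³/T = 68040 — ≈ 68040.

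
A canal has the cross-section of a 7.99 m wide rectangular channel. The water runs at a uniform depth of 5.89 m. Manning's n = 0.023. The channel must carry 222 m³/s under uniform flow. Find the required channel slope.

S = 0.0037

Flow area A = b·y = 7.99 × 5.89 = 47.06 m². Wetted perimeter P = b + 2y = 7.99 + 2×5.89 = 19.77 m.
Hydraulic radius R = A/P = 47.06/19.77 = 2.38 m.
From Manning's equation, S = [nQ / (1 A R^(2/3))]² = [0.023 × 222 / (1 × 47.06 × 2.38^(2/3))]² = 0.0037.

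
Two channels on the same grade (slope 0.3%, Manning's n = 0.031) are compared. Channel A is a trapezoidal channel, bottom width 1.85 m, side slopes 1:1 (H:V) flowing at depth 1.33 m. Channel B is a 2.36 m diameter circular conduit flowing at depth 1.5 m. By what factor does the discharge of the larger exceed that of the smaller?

1.55

Channel A: With bottom width b = 1.85 m and side slope z = 1: A = (b + zy)y = (1.85 + 1×1.33)×1.33 = 4.229 m²; P = b + 2y√(1+z²) = 1.85 + 2×1.33×1.414 = 5.612 m. Hydraulic radius R = A/P = 4.229/5.612 = 0.7537 m. Q_A = (1/0.031)·4.229·0.7537^(2/3)·√0.003 = 6.189 m³/s.
Channel B: For a circular section of diameter D = 2.36 m at depth y = 1.5 m, the central angle is θ = 2 arccos(1 − 2y/D) = 3.691 rad. Then A = (D²/8)(θ − sin θ) = 2.933 m² and P = Dθ/2 = 4.355 m. Hydraulic radius R = A/P = 2.933/4.355 = 0.6735 m. Q_B = (1/0.031)·2.933·0.6735^(2/3)·√0.003 = 3.982 m³/s.
The larger discharge is 6.189 m³/s and the smaller is 3.982 m³/s; the ratio is 1.55.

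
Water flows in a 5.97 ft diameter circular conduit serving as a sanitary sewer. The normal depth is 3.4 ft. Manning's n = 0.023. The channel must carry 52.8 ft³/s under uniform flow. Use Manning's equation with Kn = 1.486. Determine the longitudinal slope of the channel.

For a circular section of diameter D = 5.97 ft at depth y = 3.4 ft, the central angle is θ = 2 arccos(1 − 2y/D) = 3.421 rad. Then A = (D²/8)(θ − sin θ) = 16.47 ft² and P = Dθ/2 = 10.21 ft.
Hydraulic radius R = A/P = 16.47/10.21 = 1.613 ft.
From Manning's equation, S = [nQ / (1.486 A R^(2/3))]² = [0.023 × 52.8 / (1.486 × 16.47 × 1.613^(2/3))]² = 0.0013.

S = 0.0013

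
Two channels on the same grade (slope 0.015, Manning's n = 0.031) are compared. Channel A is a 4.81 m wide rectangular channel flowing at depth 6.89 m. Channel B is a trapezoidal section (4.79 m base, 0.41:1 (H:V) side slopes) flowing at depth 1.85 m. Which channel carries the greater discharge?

Channel A: Flow area A = b·y = 4.81 × 6.89 = 33.14 m². Wetted perimeter P = b + 2y = 4.81 + 2×6.89 = 18.59 m. Hydraulic radius R = A/P = 33.14/18.59 = 1.783 m. Q_A = (1/0.031)·33.14·1.783^(2/3)·√0.015 = 192.5 m³/s.
Channel B: With bottom width b = 4.79 m and side slope z = 0.41: A = (b + zy)y = (4.79 + 0.41×1.85)×1.85 = 10.26 m²; P = b + 2y√(1+z²) = 4.79 + 2×1.85×1.081 = 8.789 m. Hydraulic radius R = A/P = 10.26/8.789 = 1.168 m. Q_B = (1/0.031)·10.26·1.168^(2/3)·√0.015 = 44.98 m³/s.
Q_A = 192.5 m³/s vs Q_B = 44.98 m³/s, so channel A carries more.

channel A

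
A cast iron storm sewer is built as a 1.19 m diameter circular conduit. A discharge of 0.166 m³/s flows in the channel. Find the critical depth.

y_c = 0.215 m

At critical depth, Q² T / (g A³) = 1, i.e. A³/T = Q²/g = 0.166²/9.81 = 0.002809.
At y = 0.185 m: A³/T = 0.001551 — short.
At y = 0.257 m: A³/T = 0.005634 — over.
At y = 0.215 m: A³/T = 0.0028 — matches.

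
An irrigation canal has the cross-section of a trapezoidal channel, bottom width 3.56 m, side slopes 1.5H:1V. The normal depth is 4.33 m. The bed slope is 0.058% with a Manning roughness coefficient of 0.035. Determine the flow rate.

With bottom width b = 3.56 m and side slope z = 1.5: A = (b + zy)y = (3.56 + 1.5×4.33)×4.33 = 43.54 m²; P = b + 2y√(1+z²) = 3.56 + 2×4.33×1.803 = 19.17 m.
Hydraulic radius R = A/P = 43.54/19.17 = 2.271 m.
Manning's equation: Q = (1/n) A R^(2/3) S^(1/2) = (1/0.035) × 43.54 × 2.271^(2/3) × 0.00058^(1/2) = 51.8 m³/s.

Q = 51.8 m³/s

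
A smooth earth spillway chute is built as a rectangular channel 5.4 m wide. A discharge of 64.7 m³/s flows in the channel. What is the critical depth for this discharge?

y_c = 2.45 m

For a rectangular channel, critical depth y_c = (q²/g)^(1/3) where q = Q/b = 64.7/5.4 = 11.98 m²/s.
So y_c = (11.98²/9.81)^(1/3) = 2.45 m.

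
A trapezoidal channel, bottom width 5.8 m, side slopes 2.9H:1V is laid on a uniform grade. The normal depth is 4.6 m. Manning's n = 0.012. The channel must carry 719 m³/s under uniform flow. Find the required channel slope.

S = 0.0027

With bottom width b = 5.8 m and side slope z = 2.9: A = (b + zy)y = (5.8 + 2.9×4.6)×4.6 = 88.04 m²; P = b + 2y√(1+z²) = 5.8 + 2×4.6×3.068 = 34.02 m.
Hydraulic radius R = A/P = 88.04/34.02 = 2.588 m.
From Manning's equation, S = [nQ / (1 A R^(2/3))]² = [0.012 × 719 / (1 × 88.04 × 2.588^(2/3))]² = 0.0027.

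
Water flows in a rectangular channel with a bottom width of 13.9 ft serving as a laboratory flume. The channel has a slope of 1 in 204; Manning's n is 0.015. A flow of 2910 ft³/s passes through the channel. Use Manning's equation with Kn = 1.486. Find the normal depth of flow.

Manning's equation rearranged: A R^(2/3) = nQ / (1.486·√S) = 0.015 × 2910 / (1.486 × √0.004902) = 419.5.
Try y = 9.95 ft: A R^(2/3) = 353.8 — low.
Try y = 14.1 ft: A R^(2/3) = 546.4 — high.
Try y = 11.4 ft: A R^(2/3) = 420.2 — matches.

y_n = 11.4 ft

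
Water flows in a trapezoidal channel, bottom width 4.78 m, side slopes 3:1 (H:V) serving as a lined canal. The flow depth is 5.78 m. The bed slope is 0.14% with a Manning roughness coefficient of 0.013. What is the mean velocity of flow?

V = 6.11 m/s

With bottom width b = 4.78 m and side slope z = 3: A = (b + zy)y = (4.78 + 3×5.78)×5.78 = 127.9 m²; P = b + 2y√(1+z²) = 4.78 + 2×5.78×3.162 = 41.34 m.
Hydraulic radius R = A/P = 127.9/41.34 = 3.093 m.
From Manning's equation, V = (1/n) R^(2/3) S^(1/2) = (1/0.013) × 3.093^(2/3) × 0.0014^(1/2) = 6.11 m/s.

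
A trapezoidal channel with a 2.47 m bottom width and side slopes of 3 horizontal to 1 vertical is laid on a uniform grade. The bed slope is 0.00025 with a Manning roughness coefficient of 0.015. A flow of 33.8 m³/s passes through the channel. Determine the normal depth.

y_n = 2.55 m

Manning's equation rearranged: A R^(2/3) = nQ / (1·√S) = 0.015 × 33.8 / (√0.00025) = 32.07.
Try y = 2.04 m: A R^(2/3) = 19.12 — low.
Try y = 2.88 m: A R^(2/3) = 42.8 — high.
Try y = 2.55 m: A R^(2/3) = 32.1 — matches.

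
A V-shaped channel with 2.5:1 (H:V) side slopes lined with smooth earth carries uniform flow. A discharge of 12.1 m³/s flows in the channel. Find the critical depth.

y_c = 1.37 m

At critical depth, Q² T / (g A³) = 1, i.e. A³/T = Q²/g = 12.1²/9.81 = 14.92.
Try y = 1.62 m: A³/T = 34.87 — too large.
Try y = 1.12 m: A³/T = 5.507 — too small.
Try y = 1.37 m: A³/T = 15.08 — ≈ 14.92.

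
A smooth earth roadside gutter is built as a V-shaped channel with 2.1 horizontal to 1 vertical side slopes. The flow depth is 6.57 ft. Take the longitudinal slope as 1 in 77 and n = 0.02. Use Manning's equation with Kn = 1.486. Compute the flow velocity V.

V = 17.5 ft/s

For a triangular section with side slope z = 2.1: A = zy² = 2.1×6.57² = 90.65 ft²; P = 2y√(1+z²) = 2×6.57×2.326 = 30.56 ft.
Hydraulic radius R = A/P = 90.65/30.56 = 2.966 ft.
From Manning's equation, V = (1.486/n) R^(2/3) S^(1/2) = (1.486/0.02) × 2.966^(2/3) × 0.01299^(1/2) = 17.5 ft/s.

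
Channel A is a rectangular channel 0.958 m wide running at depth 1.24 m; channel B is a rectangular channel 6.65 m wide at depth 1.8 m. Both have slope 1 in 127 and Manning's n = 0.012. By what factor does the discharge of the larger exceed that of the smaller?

Channel A: Flow area A = b·y = 0.958 × 1.24 = 1.188 m². Wetted perimeter P = b + 2y = 0.958 + 2×1.24 = 3.438 m. Hydraulic radius R = A/P = 1.188/3.438 = 0.3455 m. Q_A = (1/0.012)·1.188·0.3455^(2/3)·√0.007874 = 4.325 m³/s.
Channel B: Flow area A = b·y = 6.65 × 1.8 = 11.97 m². Wetted perimeter P = b + 2y = 6.65 + 2×1.8 = 10.25 m. Hydraulic radius R = A/P = 11.97/10.25 = 1.168 m. Q_B = (1/0.012)·11.97·1.168^(2/3)·√0.007874 = 98.16 m³/s.
The larger discharge is 98.16 m³/s and the smaller is 4.325 m³/s; the ratio is 22.7.

22.7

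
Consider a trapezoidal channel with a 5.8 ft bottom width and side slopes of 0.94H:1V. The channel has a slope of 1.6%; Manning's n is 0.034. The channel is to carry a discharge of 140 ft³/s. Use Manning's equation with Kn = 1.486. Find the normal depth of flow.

y_n = 2.36 ft

Manning's equation rearranged: A R^(2/3) = nQ / (1.486·√S) = 0.034 × 140 / (1.486 × √0.016) = 25.32.
Trying y = 2.69 ft: A R^(2/3) = 31.9 — high.
Trying y = 1.89 ft: A R^(2/3) = 17.09 — low.
Trying y = 2.36 ft: A R^(2/3) = 25.25 — close enough.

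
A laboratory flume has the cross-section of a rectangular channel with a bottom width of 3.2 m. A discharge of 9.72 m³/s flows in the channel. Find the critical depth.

For a rectangular channel, critical depth y_c = (q²/g)^(1/3) where q = Q/b = 9.72/3.2 = 3.038 m²/s.
So y_c = (3.038²/9.81)^(1/3) = 0.98 m.

y_c = 0.98 m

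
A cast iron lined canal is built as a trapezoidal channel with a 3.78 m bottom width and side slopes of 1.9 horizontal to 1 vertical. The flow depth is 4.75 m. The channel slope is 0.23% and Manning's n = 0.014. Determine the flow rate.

Q = 385 m³/s

With bottom width b = 3.78 m and side slope z = 1.9: A = (b + zy)y = (3.78 + 1.9×4.75)×4.75 = 60.82 m²; P = b + 2y√(1+z²) = 3.78 + 2×4.75×2.147 = 24.18 m.
Hydraulic radius R = A/P = 60.82/24.18 = 2.516 m.
Manning's equation: Q = (1/n) A R^(2/3) S^(1/2) = (1/0.014) × 60.82 × 2.516^(2/3) × 0.0023^(1/2) = 385 m³/s.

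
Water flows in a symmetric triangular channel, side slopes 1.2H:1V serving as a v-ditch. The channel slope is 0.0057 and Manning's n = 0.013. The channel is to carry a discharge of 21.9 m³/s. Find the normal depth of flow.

y_n = 1.95 m

Manning's equation rearranged: A R^(2/3) = nQ / (1·√S) = 0.013 × 21.9 / (√0.0057) = 3.771.
At y = 1.43 m: A R^(2/3) = 1.646 — low.
At y = 2.39 m: A R^(2/3) = 6.475 — high.
At y = 1.95 m: A R^(2/3) = 3.763 — matches.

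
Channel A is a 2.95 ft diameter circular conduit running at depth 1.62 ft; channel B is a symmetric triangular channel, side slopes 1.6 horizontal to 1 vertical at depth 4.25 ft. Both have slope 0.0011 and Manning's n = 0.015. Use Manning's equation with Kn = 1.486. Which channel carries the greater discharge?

channel B

Channel A: For a circular section of diameter D = 2.95 ft at depth y = 1.62 ft, the central angle is θ = 2 arccos(1 − 2y/D) = 3.339 rad. Then A = (D²/8)(θ − sin θ) = 3.845 ft² and P = Dθ/2 = 4.924 ft. Hydraulic radius R = A/P = 3.845/4.924 = 0.7807 ft. Q_A = (1.486/0.015)·3.845·0.7807^(2/3)·√0.0011 = 10.71 ft³/s.
Channel B: For a triangular section with side slope z = 1.6: A = zy² = 1.6×4.25² = 28.9 ft²; P = 2y√(1+z²) = 2×4.25×1.887 = 16.04 ft. Hydraulic radius R = A/P = 28.9/16.04 = 1.802 ft. Q_B = (1.486/0.015)·28.9·1.802^(2/3)·√0.0011 = 140.6 ft³/s.
Q_A = 10.71 ft³/s vs Q_B = 140.6 ft³/s, so channel B carries more.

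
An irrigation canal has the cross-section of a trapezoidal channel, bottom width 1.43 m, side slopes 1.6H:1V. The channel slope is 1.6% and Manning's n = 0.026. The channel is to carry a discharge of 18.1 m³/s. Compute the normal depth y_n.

y_n = 1.31 m

Manning's equation rearranged: A R^(2/3) = nQ / (1·√S) = 0.026 × 18.1 / (√0.016) = 3.72.
Trying y = 1.51 m: A R^(2/3) = 5.066 — over.
Trying y = 1.16 m: A R^(2/3) = 2.879 — short.
Trying y = 1.31 m: A R^(2/3) = 3.727 — ≈ 3.72.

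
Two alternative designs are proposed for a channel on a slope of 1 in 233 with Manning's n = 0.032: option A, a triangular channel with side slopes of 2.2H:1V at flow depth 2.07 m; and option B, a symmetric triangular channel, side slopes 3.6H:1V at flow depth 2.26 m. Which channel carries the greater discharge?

channel B

Channel A: For a triangular section with side slope z = 2.2: A = zy² = 2.2×2.07² = 9.427 m²; P = 2y√(1+z²) = 2×2.07×2.417 = 10 m. Hydraulic radius R = A/P = 9.427/10 = 0.9422 m. Q_A = (1/0.032)·9.427·0.9422^(2/3)·√0.004292 = 18.55 m³/s.
Channel B: For a triangular section with side slope z = 3.6: A = zy² = 3.6×2.26² = 18.39 m²; P = 2y√(1+z²) = 2×2.26×3.736 = 16.89 m. Hydraulic radius R = A/P = 18.39/16.89 = 1.089 m. Q_B = (1/0.032)·18.39·1.089^(2/3)·√0.004292 = 39.84 m³/s.
Q_A = 18.55 m³/s vs Q_B = 39.84 m³/s, so channel B carries more.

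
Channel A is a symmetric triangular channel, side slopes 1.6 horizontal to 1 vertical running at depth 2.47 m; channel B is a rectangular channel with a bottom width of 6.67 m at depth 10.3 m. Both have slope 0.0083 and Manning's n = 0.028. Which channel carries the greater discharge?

Channel A: For a triangular section with side slope z = 1.6: A = zy² = 1.6×2.47² = 9.761 m²; P = 2y√(1+z²) = 2×2.47×1.887 = 9.321 m. Hydraulic radius R = A/P = 9.761/9.321 = 1.047 m. Q_A = (1/0.028)·9.761·1.047^(2/3)·√0.0083 = 32.75 m³/s.
Channel B: Flow area A = b·y = 6.67 × 10.3 = 68.7 m². Wetted perimeter P = b + 2y = 6.67 + 2×10.3 = 27.27 m. Hydraulic radius R = A/P = 68.7/27.27 = 2.519 m. Q_B = (1/0.028)·68.7·2.519^(2/3)·√0.0083 = 413.9 m³/s.
Q_A = 32.75 m³/s vs Q_B = 413.9 m³/s, so channel B carries more.

channel B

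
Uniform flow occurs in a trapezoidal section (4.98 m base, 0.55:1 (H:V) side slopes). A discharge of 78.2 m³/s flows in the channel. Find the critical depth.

y_c = 2.64 m

At critical depth, Q² T / (g A³) = 1, i.e. A³/T = Q²/g = 78.2²/9.81 = 623.4.
Trying y = 2 m: A³/T = 250.4 — low.
Trying y = 3.3 m: A³/T = 1310 — high.
Trying y = 2.64 m: A³/T = 621 — matches.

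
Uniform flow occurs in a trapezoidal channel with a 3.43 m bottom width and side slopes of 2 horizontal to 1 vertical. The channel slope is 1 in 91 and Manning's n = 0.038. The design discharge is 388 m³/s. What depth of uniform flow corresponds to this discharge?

y_n = 5.22 m

Manning's equation rearranged: A R^(2/3) = nQ / (1·√S) = 0.038 × 388 / (√0.01099) = 140.6.
Try y = 5.8 m: A R^(2/3) = 180 — over.
Try y = 4 m: A R^(2/3) = 76.03 — short.
Try y = 5.22 m: A R^(2/3) = 140.5 — close enough.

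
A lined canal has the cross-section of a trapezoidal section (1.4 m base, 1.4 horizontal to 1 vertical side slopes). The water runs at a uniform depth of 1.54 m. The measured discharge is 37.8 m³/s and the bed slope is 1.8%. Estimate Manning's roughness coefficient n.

With bottom width b = 1.4 m and side slope z = 1.4: A = (b + zy)y = (1.4 + 1.4×1.54)×1.54 = 5.476 m²; P = b + 2y√(1+z²) = 1.4 + 2×1.54×1.72 = 6.699 m.
Hydraulic radius R = A/P = 5.476/6.699 = 0.8175 m.
Rearranging Manning's equation: n = (1/Q) A R^(2/3) S^(1/2) = (1/37.8) × 5.476 × 0.8175^(2/3) × √0.018 = 0.017.

n = 0.017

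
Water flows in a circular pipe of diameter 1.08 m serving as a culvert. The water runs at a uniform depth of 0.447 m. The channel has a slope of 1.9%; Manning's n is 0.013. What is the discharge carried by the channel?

Q = 1.46 m³/s

For a circular section of diameter D = 1.08 m at depth y = 0.447 m, the central angle is θ = 2 arccos(1 − 2y/D) = 2.795 rad. Then A = (D²/8)(θ − sin θ) = 0.3581 m² and P = Dθ/2 = 1.51 m.
Hydraulic radius R = A/P = 0.3581/1.51 = 0.2372 m.
Manning's equation: Q = (1/n) A R^(2/3) S^(1/2) = (1/0.013) × 0.3581 × 0.2372^(2/3) × 0.019^(1/2) = 1.46 m³/s.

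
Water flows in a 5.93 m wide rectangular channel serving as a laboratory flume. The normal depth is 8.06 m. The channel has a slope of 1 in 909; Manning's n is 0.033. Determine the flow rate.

Flow area A = b·y = 5.93 × 8.06 = 47.8 m². Wetted perimeter P = b + 2y = 5.93 + 2×8.06 = 22.05 m.
Hydraulic radius R = A/P = 47.8/22.05 = 2.168 m.
Manning's equation: Q = (1/n) A R^(2/3) S^(1/2) = (1/0.033) × 47.8 × 2.168^(2/3) × 0.0011^(1/2) = 80.5 m³/s.

Q = 80.5 m³/s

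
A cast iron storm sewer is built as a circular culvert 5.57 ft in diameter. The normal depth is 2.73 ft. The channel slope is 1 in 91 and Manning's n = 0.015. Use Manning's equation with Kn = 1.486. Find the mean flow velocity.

V = 12.8 ft/s

For a circular section of diameter D = 5.57 ft at depth y = 2.73 ft, the central angle is θ = 2 arccos(1 − 2y/D) = 3.102 rad. Then A = (D²/8)(θ − sin θ) = 11.88 ft² and P = Dθ/2 = 8.639 ft.
Hydraulic radius R = A/P = 11.88/8.639 = 1.375 ft.
From Manning's equation, V = (1.486/n) R^(2/3) S^(1/2) = (1.486/0.015) × 1.375^(2/3) × 0.01099^(1/2) = 12.8 ft/s.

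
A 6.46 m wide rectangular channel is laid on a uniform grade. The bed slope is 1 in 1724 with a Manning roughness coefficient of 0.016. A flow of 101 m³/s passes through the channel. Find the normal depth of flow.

Manning's equation rearranged: A R^(2/3) = nQ / (1·√S) = 0.016 × 101 / (√0.00058) = 67.1.
Trying y = 5.41 m: A R^(2/3) = 55.89 — short.
Trying y = 6.96 m: A R^(2/3) = 76.2 — over.
Trying y = 6.27 m: A R^(2/3) = 67.09 — ≈ 67.1.

y_n = 6.27 m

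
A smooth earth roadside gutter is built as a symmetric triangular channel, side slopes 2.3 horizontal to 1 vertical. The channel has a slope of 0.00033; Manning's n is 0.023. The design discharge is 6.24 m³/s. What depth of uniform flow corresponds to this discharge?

y_n = 1.93 m

Manning's equation rearranged: A R^(2/3) = nQ / (1·√S) = 0.023 × 6.24 / (√0.00033) = 7.901.
Trying y = 1.69 m: A R^(2/3) = 5.542 — low.
Trying y = 1.93 m: A R^(2/3) = 7.897 — ≈ 7.901.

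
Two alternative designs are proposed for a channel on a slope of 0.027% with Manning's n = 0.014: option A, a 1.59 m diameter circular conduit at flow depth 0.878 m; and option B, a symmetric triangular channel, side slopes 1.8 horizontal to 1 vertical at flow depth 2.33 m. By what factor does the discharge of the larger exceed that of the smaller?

Channel A: For a circular section of diameter D = 1.59 m at depth y = 0.878 m, the central angle is θ = 2 arccos(1 − 2y/D) = 3.351 rad. Then A = (D²/8)(θ − sin θ) = 1.125 m² and P = Dθ/2 = 2.664 m. Hydraulic radius R = A/P = 1.125/2.664 = 0.4221 m. Q_A = (1/0.014)·1.125·0.4221^(2/3)·√0.00027 = 0.7427 m³/s.
Channel B: For a triangular section with side slope z = 1.8: A = zy² = 1.8×2.33² = 9.772 m²; P = 2y√(1+z²) = 2×2.33×2.059 = 9.596 m. Hydraulic radius R = A/P = 9.772/9.596 = 1.018 m. Q_B = (1/0.014)·9.772·1.018^(2/3)·√0.00027 = 11.61 m³/s.
The larger discharge is 11.61 m³/s and the smaller is 0.7427 m³/s; the ratio is 15.6.

15.6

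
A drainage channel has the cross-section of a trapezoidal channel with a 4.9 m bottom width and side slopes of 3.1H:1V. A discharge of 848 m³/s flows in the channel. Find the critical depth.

y_c = 6.13 m

At critical depth, Q² T / (g A³) = 1, i.e. A³/T = Q²/g = 848²/9.81 = 73300.
Try y = 7.32 m: A³/T = 163900 — high.
Try y = 6.13 m: A³/T = 73320 — close enough.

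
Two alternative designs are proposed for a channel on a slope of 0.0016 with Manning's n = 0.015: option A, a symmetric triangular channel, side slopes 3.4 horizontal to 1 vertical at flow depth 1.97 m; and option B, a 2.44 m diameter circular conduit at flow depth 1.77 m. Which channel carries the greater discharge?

channel A

Channel A: For a triangular section with side slope z = 3.4: A = zy² = 3.4×1.97² = 13.2 m²; P = 2y√(1+z²) = 2×1.97×3.544 = 13.96 m. Hydraulic radius R = A/P = 13.2/13.96 = 0.945 m. Q_A = (1/0.015)·13.2·0.945^(2/3)·√0.0016 = 33.88 m³/s.
Channel B: For a circular section of diameter D = 2.44 m at depth y = 1.77 m, the central angle is θ = 2 arccos(1 − 2y/D) = 4.077 rad. Then A = (D²/8)(θ − sin θ) = 3.633 m² and P = Dθ/2 = 4.974 m. Hydraulic radius R = A/P = 3.633/4.974 = 0.7304 m. Q_B = (1/0.015)·3.633·0.7304^(2/3)·√0.0016 = 7.857 m³/s.
Q_A = 33.88 m³/s vs Q_B = 7.857 m³/s, so channel A carries more.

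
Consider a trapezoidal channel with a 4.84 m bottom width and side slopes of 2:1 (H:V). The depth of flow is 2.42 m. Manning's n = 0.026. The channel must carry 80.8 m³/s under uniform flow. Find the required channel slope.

With bottom width b = 4.84 m and side slope z = 2: A = (b + zy)y = (4.84 + 2×2.42)×2.42 = 23.43 m²; P = b + 2y√(1+z²) = 4.84 + 2×2.42×2.236 = 15.66 m.
Hydraulic radius R = A/P = 23.43/15.66 = 1.496 m.
From Manning's equation, S = [nQ / (1 A R^(2/3))]² = [0.026 × 80.8 / (1 × 23.43 × 1.496^(2/3))]² = 0.0047.

S = 0.0047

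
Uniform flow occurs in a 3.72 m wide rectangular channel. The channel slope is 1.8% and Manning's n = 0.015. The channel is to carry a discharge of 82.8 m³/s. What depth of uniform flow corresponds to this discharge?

y_n = 2.41 m

Manning's equation rearranged: A R^(2/3) = nQ / (1·√S) = 0.015 × 82.8 / (√0.018) = 9.257.
Trying y = 2.01 m: A R^(2/3) = 7.307 — low.
Trying y = 2.41 m: A R^(2/3) = 9.26 — close enough.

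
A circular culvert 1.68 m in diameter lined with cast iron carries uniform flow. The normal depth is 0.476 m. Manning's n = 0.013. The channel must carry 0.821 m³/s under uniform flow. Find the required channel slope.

For a circular section of diameter D = 1.68 m at depth y = 0.476 m, the central angle is θ = 2 arccos(1 − 2y/D) = 2.245 rad. Then A = (D²/8)(θ − sin θ) = 0.5166 m² and P = Dθ/2 = 1.886 m.
Hydraulic radius R = A/P = 0.5166/1.886 = 0.2739 m.
From Manning's equation, S = [nQ / (1 A R^(2/3))]² = [0.013 × 0.821 / (1 × 0.5166 × 0.2739^(2/3))]² = 0.0024.

S = 0.0024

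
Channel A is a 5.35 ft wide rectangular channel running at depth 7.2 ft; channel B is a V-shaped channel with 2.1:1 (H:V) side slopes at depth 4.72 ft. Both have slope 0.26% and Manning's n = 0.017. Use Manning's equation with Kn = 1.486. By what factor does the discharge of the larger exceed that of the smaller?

Channel A: Flow area A = b·y = 5.35 × 7.2 = 38.52 ft². Wetted perimeter P = b + 2y = 5.35 + 2×7.2 = 19.75 ft. Hydraulic radius R = A/P = 38.52/19.75 = 1.95 ft. Q_A = (1.486/0.017)·38.52·1.95^(2/3)·√0.0026 = 268 ft³/s.
Channel B: For a triangular section with side slope z = 2.1: A = zy² = 2.1×4.72² = 46.78 ft²; P = 2y√(1+z²) = 2×4.72×2.326 = 21.96 ft. Hydraulic radius R = A/P = 46.78/21.96 = 2.131 ft. Q_B = (1.486/0.017)·46.78·2.131^(2/3)·√0.0026 = 345.3 ft³/s.
The larger discharge is 345.3 ft³/s and the smaller is 268 ft³/s; the ratio is 1.29.

1.29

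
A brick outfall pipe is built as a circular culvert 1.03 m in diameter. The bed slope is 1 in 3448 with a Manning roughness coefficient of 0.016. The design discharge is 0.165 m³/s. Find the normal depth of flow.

y_n = 0.49 m

Manning's equation rearranged: A R^(2/3) = nQ / (1·√S) = 0.016 × 0.165 / (√0.00029) = 0.155.
Trying y = 0.354 m: A R^(2/3) = 0.08568 — short.
Trying y = 0.548 m: A R^(2/3) = 0.1871 — over.
Trying y = 0.49 m: A R^(2/3) = 0.1548 — matches.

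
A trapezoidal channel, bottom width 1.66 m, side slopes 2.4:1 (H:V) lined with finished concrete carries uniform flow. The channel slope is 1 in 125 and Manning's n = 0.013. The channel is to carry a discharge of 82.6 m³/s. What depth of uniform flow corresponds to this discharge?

Manning's equation rearranged: A R^(2/3) = nQ / (1·√S) = 0.013 × 82.6 / (√0.008) = 12.01.
Try y = 1.31 m: A R^(2/3) = 5.162 — low.
Try y = 2.39 m: A R^(2/3) = 20.56 — high.
Try y = 1.9 m: A R^(2/3) = 12.01 — close enough.

y_n = 1.9 m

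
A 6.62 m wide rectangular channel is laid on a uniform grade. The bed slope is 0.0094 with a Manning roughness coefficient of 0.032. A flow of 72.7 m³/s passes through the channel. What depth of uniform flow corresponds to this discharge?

y_n = 2.76 m

Manning's equation rearranged: A R^(2/3) = nQ / (1·√S) = 0.032 × 72.7 / (√0.0094) = 23.99.
Try y = 2.25 m: A R^(2/3) = 18.1 — too small.
Try y = 2.99 m: A R^(2/3) = 26.75 — too large.
Try y = 2.76 m: A R^(2/3) = 24 — matches.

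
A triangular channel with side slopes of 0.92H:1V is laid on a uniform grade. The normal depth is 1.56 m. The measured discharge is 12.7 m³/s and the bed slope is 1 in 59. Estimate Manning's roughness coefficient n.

n = 0.015

For a triangular section with side slope z = 0.92: A = zy² = 0.92×1.56² = 2.239 m²; P = 2y√(1+z²) = 2×1.56×1.359 = 4.24 m.
Hydraulic radius R = A/P = 2.239/4.24 = 0.5281 m.
Rearranging Manning's equation: n = (1/Q) A R^(2/3) S^(1/2) = (1/12.7) × 2.239 × 0.5281^(2/3) × √0.01695 = 0.015.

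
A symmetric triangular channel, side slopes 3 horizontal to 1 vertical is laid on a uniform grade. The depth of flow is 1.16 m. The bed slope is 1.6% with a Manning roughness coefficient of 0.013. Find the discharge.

For a triangular section with side slope z = 3: A = zy² = 3×1.16² = 4.037 m²; P = 2y√(1+z²) = 2×1.16×3.162 = 7.336 m.
Hydraulic radius R = A/P = 4.037/7.336 = 0.5502 m.
Manning's equation: Q = (1/n) A R^(2/3) S^(1/2) = (1/0.013) × 4.037 × 0.5502^(2/3) × 0.016^(1/2) = 26.4 m³/s.

Q = 26.4 m³/s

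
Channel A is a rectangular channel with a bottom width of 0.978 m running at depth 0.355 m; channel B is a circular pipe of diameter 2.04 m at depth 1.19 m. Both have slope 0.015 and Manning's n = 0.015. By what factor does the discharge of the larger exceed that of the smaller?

11.1

Channel A: Flow area A = b·y = 0.978 × 0.355 = 0.3472 m². Wetted perimeter P = b + 2y = 0.978 + 2×0.355 = 1.688 m. Hydraulic radius R = A/P = 0.3472/1.688 = 0.2057 m. Q_A = (1/0.015)·0.3472·0.2057^(2/3)·√0.015 = 0.9878 m³/s.
Channel B: For a circular section of diameter D = 2.04 m at depth y = 1.19 m, the central angle is θ = 2 arccos(1 − 2y/D) = 3.476 rad. Then A = (D²/8)(θ − sin θ) = 1.979 m² and P = Dθ/2 = 3.546 m. Hydraulic radius R = A/P = 1.979/3.546 = 0.5582 m. Q_B = (1/0.015)·1.979·0.5582^(2/3)·√0.015 = 10.96 m³/s.
The larger discharge is 10.96 m³/s and the smaller is 0.9878 m³/s; the ratio is 11.1.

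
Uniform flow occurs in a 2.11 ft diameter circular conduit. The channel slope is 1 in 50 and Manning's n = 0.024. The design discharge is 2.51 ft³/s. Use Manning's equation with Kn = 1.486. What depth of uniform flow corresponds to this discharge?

Manning's equation rearranged: A R^(2/3) = nQ / (1.486·√S) = 0.024 × 2.51 / (1.486 × √0.02) = 0.2866.
Trying y = 0.627 ft: A R^(2/3) = 0.4389 — over.
Trying y = 0.38 ft: A R^(2/3) = 0.1615 — short.
Trying y = 0.505 ft: A R^(2/3) = 0.2868 — matches.

y_n = 0.505 ft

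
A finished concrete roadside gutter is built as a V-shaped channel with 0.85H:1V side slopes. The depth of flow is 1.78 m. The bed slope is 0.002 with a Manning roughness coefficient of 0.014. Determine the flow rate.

For a triangular section with side slope z = 0.85: A = zy² = 0.85×1.78² = 2.693 m²; P = 2y√(1+z²) = 2×1.78×1.312 = 4.672 m.
Hydraulic radius R = A/P = 2.693/4.672 = 0.5764 m.
Manning's equation: Q = (1/n) A R^(2/3) S^(1/2) = (1/0.014) × 2.693 × 0.5764^(2/3) × 0.002^(1/2) = 5.96 m³/s.

Q = 5.96 m³/s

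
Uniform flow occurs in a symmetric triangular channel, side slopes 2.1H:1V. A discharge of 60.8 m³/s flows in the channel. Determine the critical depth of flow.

At critical depth, Q² T / (g A³) = 1, i.e. A³/T = Q²/g = 60.8²/9.81 = 376.8.
Try y = 2.25 m: A³/T = 127.2 — low.
Try y = 3.11 m: A³/T = 641.5 — high.
Try y = 2.8 m: A³/T = 379.5 — ≈ 376.8.

y_c = 2.8 m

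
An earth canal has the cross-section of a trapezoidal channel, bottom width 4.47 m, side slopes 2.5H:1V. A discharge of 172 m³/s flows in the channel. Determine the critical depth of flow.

At critical depth, Q² T / (g A³) = 1, i.e. A³/T = Q²/g = 172²/9.81 = 3016.
Try y = 4.06 m: A³/T = 8443 — too large.
Try y = 2.22 m: A³/T = 706.9 — too small.
Try y = 3.18 m: A³/T = 3025 — close enough.

y_c = 3.18 m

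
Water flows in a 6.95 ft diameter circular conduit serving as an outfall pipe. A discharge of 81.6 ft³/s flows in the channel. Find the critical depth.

y_c = 2.32 ft

At critical depth, Q² T / (g A³) = 1, i.e. A³/T = Q²/g = 81.6²/32.2 = 206.8.
Try y = 1.74 ft: A³/T = 68.16 — low.
Try y = 2.56 ft: A³/T = 304.3 — high.
Try y = 2.32 ft: A³/T = 208.2 — matches.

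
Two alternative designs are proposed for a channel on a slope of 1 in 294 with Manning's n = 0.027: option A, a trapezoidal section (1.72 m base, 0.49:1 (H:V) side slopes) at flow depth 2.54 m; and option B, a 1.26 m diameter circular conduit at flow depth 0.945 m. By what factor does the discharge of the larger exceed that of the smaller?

Channel A: With bottom width b = 1.72 m and side slope z = 0.49: A = (b + zy)y = (1.72 + 0.49×2.54)×2.54 = 7.53 m²; P = b + 2y√(1+z²) = 1.72 + 2×2.54×1.114 = 7.377 m. Hydraulic radius R = A/P = 7.53/7.377 = 1.021 m. Q_A = (1/0.027)·7.53·1.021^(2/3)·√0.003401 = 16.49 m³/s.
Channel B: For a circular section of diameter D = 1.26 m at depth y = 0.945 m, the central angle is θ = 2 arccos(1 − 2y/D) = 4.189 rad. Then A = (D²/8)(θ − sin θ) = 1.003 m² and P = Dθ/2 = 2.639 m. Hydraulic radius R = A/P = 1.003/2.639 = 0.3801 m. Q_B = (1/0.027)·1.003·0.3801^(2/3)·√0.003401 = 1.137 m³/s.
The larger discharge is 16.49 m³/s and the smaller is 1.137 m³/s; the ratio is 14.5.

14.5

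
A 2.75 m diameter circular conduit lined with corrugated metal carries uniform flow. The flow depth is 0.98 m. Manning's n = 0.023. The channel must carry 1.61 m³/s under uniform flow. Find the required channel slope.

S = 0.000866

For a circular section of diameter D = 2.75 m at depth y = 0.98 m, the central angle is θ = 2 arccos(1 − 2y/D) = 2.559 rad. Then A = (D²/8)(θ − sin θ) = 1.899 m² and P = Dθ/2 = 3.518 m.
Hydraulic radius R = A/P = 1.899/3.518 = 0.5396 m.
From Manning's equation, S = [nQ / (1 A R^(2/3))]² = [0.023 × 1.61 / (1 × 1.899 × 0.5396^(2/3))]² = 0.000866.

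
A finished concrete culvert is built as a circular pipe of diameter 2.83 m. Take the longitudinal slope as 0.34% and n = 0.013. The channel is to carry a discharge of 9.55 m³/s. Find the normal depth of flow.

y_n = 1.29 m

Manning's equation rearranged: A R^(2/3) = nQ / (1·√S) = 0.013 × 9.55 / (√0.0034) = 2.129.
Trying y = 1.13 m: A R^(2/3) = 1.678 — low.
Trying y = 1.59 m: A R^(2/3) = 3.027 — high.
Trying y = 1.29 m: A R^(2/3) = 2.128 — matches.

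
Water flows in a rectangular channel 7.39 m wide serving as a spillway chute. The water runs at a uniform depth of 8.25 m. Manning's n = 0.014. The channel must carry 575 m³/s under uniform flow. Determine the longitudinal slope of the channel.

S = 0.005

Flow area A = b·y = 7.39 × 8.25 = 60.97 m². Wetted perimeter P = b + 2y = 7.39 + 2×8.25 = 23.89 m.
Hydraulic radius R = A/P = 60.97/23.89 = 2.552 m.
From Manning's equation, S = [nQ / (1 A R^(2/3))]² = [0.014 × 575 / (1 × 60.97 × 2.552^(2/3))]² = 0.005.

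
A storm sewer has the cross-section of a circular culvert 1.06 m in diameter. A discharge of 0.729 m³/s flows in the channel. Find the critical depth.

At critical depth, Q² T / (g A³) = 1, i.e. A³/T = Q²/g = 0.729²/9.81 = 0.05417.
Try y = 0.36 m: A³/T = 0.01836 — too small.
Try y = 0.477 m: A³/T = 0.05417 — matches.

y_c = 0.477 m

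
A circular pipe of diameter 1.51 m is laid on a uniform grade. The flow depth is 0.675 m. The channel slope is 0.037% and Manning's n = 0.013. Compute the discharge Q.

Q = 0.57 m³/s

For a circular section of diameter D = 1.51 m at depth y = 0.675 m, the central angle is θ = 2 arccos(1 − 2y/D) = 2.929 rad. Then A = (D²/8)(θ − sin θ) = 0.7748 m² and P = Dθ/2 = 2.212 m.
Hydraulic radius R = A/P = 0.7748/2.212 = 0.3503 m.
Manning's equation: Q = (1/n) A R^(2/3) S^(1/2) = (1/0.013) × 0.7748 × 0.3503^(2/3) × 0.00037^(1/2) = 0.57 m³/s.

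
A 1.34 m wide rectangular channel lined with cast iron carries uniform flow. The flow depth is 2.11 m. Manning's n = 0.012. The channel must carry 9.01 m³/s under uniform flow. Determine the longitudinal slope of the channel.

Flow area A = b·y = 1.34 × 2.11 = 2.827 m². Wetted perimeter P = b + 2y = 1.34 + 2×2.11 = 5.56 m.
Hydraulic radius R = A/P = 2.827/5.56 = 0.5085 m.
From Manning's equation, S = [nQ / (1 A R^(2/3))]² = [0.012 × 9.01 / (1 × 2.827 × 0.5085^(2/3))]² = 0.0036.

S = 0.0036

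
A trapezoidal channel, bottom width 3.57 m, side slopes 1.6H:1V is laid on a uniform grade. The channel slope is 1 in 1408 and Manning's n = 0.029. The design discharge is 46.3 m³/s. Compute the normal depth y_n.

Manning's equation rearranged: A R^(2/3) = nQ / (1·√S) = 0.029 × 46.3 / (√0.0007102) = 50.38.
Try y = 4.44 m: A R^(2/3) = 83.34 — high.
Try y = 3.17 m: A R^(2/3) = 39.99 — low.
Try y = 3.53 m: A R^(2/3) = 50.38 — close enough.

y_n = 3.53 m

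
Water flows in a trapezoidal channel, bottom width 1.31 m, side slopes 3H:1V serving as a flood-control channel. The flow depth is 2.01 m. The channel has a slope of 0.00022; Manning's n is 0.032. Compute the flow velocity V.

V = 0.479 m/s

With bottom width b = 1.31 m and side slope z = 3: A = (b + zy)y = (1.31 + 3×2.01)×2.01 = 14.75 m²; P = b + 2y√(1+z²) = 1.31 + 2×2.01×3.162 = 14.02 m.
Hydraulic radius R = A/P = 14.75/14.02 = 1.052 m.
From Manning's equation, V = (1/n) R^(2/3) S^(1/2) = (1/0.032) × 1.052^(2/3) × 0.00022^(1/2) = 0.479 m/s.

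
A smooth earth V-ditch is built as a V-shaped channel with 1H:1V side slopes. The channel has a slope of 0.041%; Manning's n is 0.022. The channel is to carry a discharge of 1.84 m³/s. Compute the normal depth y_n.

y_n = 1.68 m

Manning's equation rearranged: A R^(2/3) = nQ / (1·√S) = 0.022 × 1.84 / (√0.00041) = 1.999.
Try y = 2.11 m: A R^(2/3) = 3.662 — too large.
Try y = 1.43 m: A R^(2/3) = 1.298 — too small.
Try y = 1.68 m: A R^(2/3) = 1.994 — ≈ 1.999.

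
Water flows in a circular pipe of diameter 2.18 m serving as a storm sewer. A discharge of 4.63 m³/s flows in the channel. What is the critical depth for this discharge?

y_c = 1 m

At critical depth, Q² T / (g A³) = 1, i.e. A³/T = Q²/g = 4.63²/9.81 = 2.185.
At y = 1.14 m: A³/T = 3.539 — high.
At y = 0.898 m: A³/T = 1.42 — low.
At y = 1 m: A³/T = 2.145 — matches.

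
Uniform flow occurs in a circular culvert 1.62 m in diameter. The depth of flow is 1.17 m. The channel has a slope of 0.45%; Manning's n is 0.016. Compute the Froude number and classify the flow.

subcritical

For a circular section of diameter D = 1.62 m at depth y = 1.17 m, the central angle is θ = 2 arccos(1 − 2y/D) = 4.063 rad. Then A = (D²/8)(θ − sin θ) = 1.594 m² and P = Dθ/2 = 3.291 m.
Hydraulic radius R = A/P = 1.594/3.291 = 0.4844 m.
V = (1/n) R^(2/3) √S = (1/0.016) × 0.4844^(2/3) × √0.0045 = 2.586 m/s. Hydraulic depth D_h = A/T = 1.594/1.451 = 1.098 m.
Froude number Fr = V/√(g·D_h) = 2.586/√(9.81×1.098) = 0.788, which is less than 1, so the flow is subcritical.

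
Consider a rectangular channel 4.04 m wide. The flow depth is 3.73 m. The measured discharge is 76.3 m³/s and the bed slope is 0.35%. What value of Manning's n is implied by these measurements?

Flow area A = b·y = 4.04 × 3.73 = 15.07 m². Wetted perimeter P = b + 2y = 4.04 + 2×3.73 = 11.5 m.
Hydraulic radius R = A/P = 15.07/11.5 = 1.31 m.
Rearranging Manning's equation: n = (1/Q) A R^(2/3) S^(1/2) = (1/76.3) × 15.07 × 1.31^(2/3) × √0.0035 = 0.014.

n = 0.014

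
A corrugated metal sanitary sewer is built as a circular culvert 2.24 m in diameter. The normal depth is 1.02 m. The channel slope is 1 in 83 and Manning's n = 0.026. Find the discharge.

Q = 4.81 m³/s

For a circular section of diameter D = 2.24 m at depth y = 1.02 m, the central angle is θ = 2 arccos(1 − 2y/D) = 2.963 rad. Then A = (D²/8)(θ − sin θ) = 1.747 m² and P = Dθ/2 = 3.318 m.
Hydraulic radius R = A/P = 1.747/3.318 = 0.5264 m.
Manning's equation: Q = (1/n) A R^(2/3) S^(1/2) = (1/0.026) × 1.747 × 0.5264^(2/3) × 0.01205^(1/2) = 4.81 m³/s.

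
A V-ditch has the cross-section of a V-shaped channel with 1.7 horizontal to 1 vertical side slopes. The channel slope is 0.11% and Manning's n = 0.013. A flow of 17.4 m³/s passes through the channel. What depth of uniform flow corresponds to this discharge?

Manning's equation rearranged: A R^(2/3) = nQ / (1·√S) = 0.013 × 17.4 / (√0.0011) = 6.82.
At y = 1.78 m: A R^(2/3) = 4.514 — short.
At y = 2.51 m: A R^(2/3) = 11.29 — over.
At y = 2.08 m: A R^(2/3) = 6.838 — ≈ 6.82.

y_n = 2.08 m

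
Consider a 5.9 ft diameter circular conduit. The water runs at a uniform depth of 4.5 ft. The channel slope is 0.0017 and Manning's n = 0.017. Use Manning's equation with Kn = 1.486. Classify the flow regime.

subcritical

For a circular section of diameter D = 5.9 ft at depth y = 4.5 ft, the central angle is θ = 2 arccos(1 − 2y/D) = 4.248 rad. Then A = (D²/8)(θ − sin θ) = 22.37 ft² and P = Dθ/2 = 12.53 ft.
Hydraulic radius R = A/P = 22.37/12.53 = 1.785 ft.
V = (1.486/n) R^(2/3) √S = (1.486/0.017) × 1.785^(2/3) × √0.0017 = 5.304 ft/s. Hydraulic depth D_h = A/T = 22.37/5.02 = 4.457 ft.
Froude number Fr = V/√(g·D_h) = 5.304/√(32.2×4.457) = 0.443, which is less than 1, so the flow is subcritical.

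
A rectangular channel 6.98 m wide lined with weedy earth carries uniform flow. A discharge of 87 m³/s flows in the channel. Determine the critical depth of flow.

y_c = 2.51 m

For a rectangular channel, critical depth y_c = (q²/g)^(1/3) where q = Q/b = 87/6.98 = 12.46 m²/s.
So y_c = (12.46²/9.81)^(1/3) = 2.51 m.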